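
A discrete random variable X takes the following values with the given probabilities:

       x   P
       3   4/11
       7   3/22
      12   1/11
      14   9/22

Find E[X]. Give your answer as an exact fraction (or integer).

E[X] = (4/11)·3 + (3/22)·7 + (1/11)·12 + (9/22)·14
     = 195/22

195/22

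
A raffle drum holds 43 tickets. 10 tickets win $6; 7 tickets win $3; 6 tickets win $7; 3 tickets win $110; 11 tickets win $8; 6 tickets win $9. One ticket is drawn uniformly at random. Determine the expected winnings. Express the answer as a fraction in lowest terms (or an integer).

E[payout] = (10/43)·6 + (7/43)·3 + (6/43)·7 + (3/43)·110 + (11/43)·8 + (6/43)·9 = 595/43

595/43 dollars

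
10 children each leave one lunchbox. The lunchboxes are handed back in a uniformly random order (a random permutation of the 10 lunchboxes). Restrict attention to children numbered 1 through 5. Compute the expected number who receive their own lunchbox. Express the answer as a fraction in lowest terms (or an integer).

1/2

Let Xᵢ = 1 if person i gets their own lunchbox. For each i, P(Xᵢ=1) = 1/10.
By linearity of expectation, E[X₁+…+X_5] = 5·(1/10) = 1/2.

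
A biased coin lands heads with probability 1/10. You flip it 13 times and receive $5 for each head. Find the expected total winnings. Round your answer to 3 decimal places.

$6.500

E[#heads] = 13·1/10 = 13/10 (linearity over flips).
E[winnings] = 5·13/10 = 13/2.
≈ 6.500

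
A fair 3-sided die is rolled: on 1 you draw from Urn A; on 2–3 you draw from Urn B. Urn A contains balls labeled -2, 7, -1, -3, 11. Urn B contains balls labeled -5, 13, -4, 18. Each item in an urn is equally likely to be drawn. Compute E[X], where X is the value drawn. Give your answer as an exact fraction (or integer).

67/15

E[X | Urn A] = (-2 + 7 − 1 − 3 + 11)/5 = 12/5
E[X | Urn B] = (-5 + 13 − 4 + 18)/4 = 11/2
E[X] = (1/3)·12/5 + (2/3)·11/2 = 67/15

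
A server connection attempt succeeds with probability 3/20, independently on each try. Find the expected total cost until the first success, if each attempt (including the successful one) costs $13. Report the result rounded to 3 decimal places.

$86.667

E[#attempts] = 1/p = 20/3; E[cost] = 13·20/3 = 260/3.
≈ 86.667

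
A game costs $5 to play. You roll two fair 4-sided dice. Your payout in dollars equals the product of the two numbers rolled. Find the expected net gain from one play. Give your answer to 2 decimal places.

$1.25

Distribution of the product of the two numbers rolled: 1 w.p. 1/16, 2 w.p. 1/8, 3 w.p. 1/8, 4 w.p. 3/16, 6 w.p. 1/8, 8 w.p. 1/8, …
E[payout] = (1/16)·1 + (1/8)·2 + (1/8)·3 + (3/16)·4 + (1/8)·6 + (1/8)·8 + (1/16)·9 + (1/8)·12 + (1/16)·16 = 25/4
Expected profit = 25/4 − 5 = 5/4 ≈ $1.25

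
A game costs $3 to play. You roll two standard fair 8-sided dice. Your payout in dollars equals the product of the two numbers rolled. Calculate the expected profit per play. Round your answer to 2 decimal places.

$17.25

Distribution of the product of the two numbers rolled: 1 w.p. 1/64, 2 w.p. 1/32, 3 w.p. 1/32, 4 w.p. 3/64, 5 w.p. 1/32, 6 w.p. 1/16, …
E[payout] = (1/64)·1 + (1/32)·2 + (1/32)·3 + (3/64)·4 + (1/32)·5 + (1/16)·6 + (1/32)·7 + (1/16)·8 + (1/64)·9 + (1/32)·10 + (1/16)·12 + (1/32)·14 + (1/32)·15 + (3/64)·16 + (1/32)·18 + (1/32)·20 + (1/32)·21 + (1/16)·24 + (1/64)·25 + (1/32)·28 + (1/32)·30 + (1/32)·32 + (1/32)·35 + (1/64)·36 + (1/32)·40 + (1/32)·42 + (1/32)·48 + (1/64)·49 + (1/32)·56 + (1/64)·64 = 81/4
Expected profit = 81/4 − 3 = 69/4 ≈ $17.25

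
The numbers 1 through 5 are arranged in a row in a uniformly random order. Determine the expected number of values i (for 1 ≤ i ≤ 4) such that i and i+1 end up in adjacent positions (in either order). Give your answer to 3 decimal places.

1.600

For each i ∈ {1,…,4}, let Xᵢ = 1 if i and i+1 are adjacent. P(Xᵢ=1) = 2·(5−1)!/5! = 2/5.
By linearity, E[ΣXᵢ] = (4)·(2/5) = 8/5.
≈ 1.600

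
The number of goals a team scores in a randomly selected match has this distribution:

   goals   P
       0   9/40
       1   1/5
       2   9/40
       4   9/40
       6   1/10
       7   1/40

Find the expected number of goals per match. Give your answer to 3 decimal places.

2.325

E[X] = (9/40)·0 + (1/5)·1 + (9/40)·2 + (9/40)·4 + (1/10)·6 + (1/40)·7
     = 93/40 ≈ 2.325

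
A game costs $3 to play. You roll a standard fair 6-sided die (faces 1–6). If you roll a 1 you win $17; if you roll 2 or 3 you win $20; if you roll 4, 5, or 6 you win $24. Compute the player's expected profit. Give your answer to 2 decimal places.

$18.50

E[payout] = (1/6)·17 + (1/3)·20 + (1/2)·24 = 43/2
Expected profit = 43/2 − 3 = 37/2 ≈ $18.50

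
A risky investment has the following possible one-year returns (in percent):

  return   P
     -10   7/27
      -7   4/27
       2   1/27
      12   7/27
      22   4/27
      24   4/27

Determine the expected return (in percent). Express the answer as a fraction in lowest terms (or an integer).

172/27

E[X] = (7/27)·(-10) + (4/27)·(-7) + (1/27)·2 + (7/27)·12 + (4/27)·22 + (4/27)·24
     = 172/27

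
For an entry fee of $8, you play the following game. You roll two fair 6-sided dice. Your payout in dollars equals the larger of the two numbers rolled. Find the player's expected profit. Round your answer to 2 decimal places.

-$3.53

Distribution of the larger of the two numbers rolled: 1 w.p. 1/36, 2 w.p. 1/12, 3 w.p. 5/36, 4 w.p. 7/36, 5 w.p. 1/4, 6 w.p. 11/36
E[payout] = (1/36)·1 + (1/12)·2 + (5/36)·3 + (7/36)·4 + (1/4)·5 + (11/36)·6 = 161/36
Expected profit = 161/36 − 8 = -127/36 ≈ -$3.53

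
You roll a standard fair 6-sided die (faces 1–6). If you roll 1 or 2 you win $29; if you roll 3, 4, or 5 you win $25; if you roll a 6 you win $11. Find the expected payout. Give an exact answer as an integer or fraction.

E[payout] = (1/6)·11 + (1/2)·25 + (1/3)·29 = 24

$24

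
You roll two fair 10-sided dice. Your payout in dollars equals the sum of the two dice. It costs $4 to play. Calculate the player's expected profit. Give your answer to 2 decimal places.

Distribution of the sum of the two dice: 2 w.p. 1/100, 3 w.p. 1/50, 4 w.p. 3/100, 5 w.p. 1/25, 6 w.p. 1/20, 7 w.p. 3/50, …
E[payout] = (1/100)·2 + (1/50)·3 + (3/100)·4 + (1/25)·5 + (1/20)·6 + (3/50)·7 + (7/100)·8 + (2/25)·9 + (9/100)·10 + (1/10)·11 + (9/100)·12 + (2/25)·13 + (7/100)·14 + (3/50)·15 + (1/20)·16 + (1/25)·17 + (3/100)·18 + (1/50)·19 + (1/100)·20 = 11
Expected profit = 11 − 4 = 7 ≈ $7.00

$7.00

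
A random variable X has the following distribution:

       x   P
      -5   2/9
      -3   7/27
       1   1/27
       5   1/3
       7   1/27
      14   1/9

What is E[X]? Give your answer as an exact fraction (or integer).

44/27

E[X] = (2/9)·(-5) + (7/27)·(-3) + (1/27)·1 + (1/3)·5 + (1/27)·7 + (1/9)·14
     = 44/27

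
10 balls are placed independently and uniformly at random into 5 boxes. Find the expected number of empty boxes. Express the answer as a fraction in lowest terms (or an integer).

Let Xⱼ=1 if box j is empty. P(Xⱼ=1) = ((5-1)/5)^10 = 1048576/9765625.
By linearity, E[#empty] = 5·1048576/9765625 = 1048576/1953125.

1048576/1953125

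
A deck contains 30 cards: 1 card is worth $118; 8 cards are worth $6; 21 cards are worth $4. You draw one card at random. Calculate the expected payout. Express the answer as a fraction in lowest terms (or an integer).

E[payout] = (1/30)·118 + (8/30)·6 + (21/30)·4 = 25/3

25/3 dollars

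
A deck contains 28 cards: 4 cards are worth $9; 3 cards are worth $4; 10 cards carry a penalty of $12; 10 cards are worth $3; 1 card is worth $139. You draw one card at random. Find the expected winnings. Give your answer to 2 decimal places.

E[payout] = (4/28)·9 + (3/28)·4 + (10/28)·(-12) + (10/28)·3 + (1/28)·139 = 97/28
≈ $3.46

$3.46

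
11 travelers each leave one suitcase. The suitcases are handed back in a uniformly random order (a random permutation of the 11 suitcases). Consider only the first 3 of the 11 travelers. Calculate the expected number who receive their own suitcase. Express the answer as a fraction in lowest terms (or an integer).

Let Xᵢ = 1 if person i gets their own suitcase. For each i, P(Xᵢ=1) = 1/11.
By linearity of expectation, E[X₁+…+X_3] = 3·(1/11) = 3/11.

3/11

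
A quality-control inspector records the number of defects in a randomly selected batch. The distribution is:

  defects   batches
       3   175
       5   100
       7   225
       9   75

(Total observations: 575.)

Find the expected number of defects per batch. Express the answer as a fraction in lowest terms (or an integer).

Total = 575, so P(defects=3) = 175/575, etc.
E[X] = (7/23)·3 + (4/23)·5 + (9/23)·7 + (3/23)·9
     = 131/23

131/23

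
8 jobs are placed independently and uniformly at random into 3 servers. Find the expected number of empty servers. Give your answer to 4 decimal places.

Let Xⱼ=1 if server j is empty. P(Xⱼ=1) = ((3-1)/3)^8 = 256/6561.
By linearity, E[#empty] = 3·256/6561 = 256/2187.
≈ 0.1171

0.1171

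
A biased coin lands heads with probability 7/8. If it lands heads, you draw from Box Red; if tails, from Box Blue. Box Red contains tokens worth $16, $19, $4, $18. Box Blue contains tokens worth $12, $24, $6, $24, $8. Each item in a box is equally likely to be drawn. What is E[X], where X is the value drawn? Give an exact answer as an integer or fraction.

2291/160 dollars

E[X | Box Red] = (16 + 19 + 4 + 18)/4 = 57/4
E[X | Box Blue] = (12 + 24 + 6 + 24 + 8)/5 = 74/5
E[X] = (7/8)·57/4 + (1/8)·74/5 = 2291/160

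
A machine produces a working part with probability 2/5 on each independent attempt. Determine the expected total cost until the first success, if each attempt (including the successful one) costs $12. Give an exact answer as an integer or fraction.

$30

E[#attempts] = 1/p = 5/2; E[cost] = 12·5/2 = 30.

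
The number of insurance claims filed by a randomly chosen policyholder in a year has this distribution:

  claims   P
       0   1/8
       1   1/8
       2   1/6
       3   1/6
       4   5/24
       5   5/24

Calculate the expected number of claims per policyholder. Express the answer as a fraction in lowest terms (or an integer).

17/6

E[X] = (1/8)·0 + (1/8)·1 + (1/6)·2 + (1/6)·3 + (5/24)·4 + (5/24)·5
     = 17/6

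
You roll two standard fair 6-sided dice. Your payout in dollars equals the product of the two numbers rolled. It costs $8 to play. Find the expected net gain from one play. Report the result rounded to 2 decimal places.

Distribution of the product of the two numbers rolled: 1 w.p. 1/36, 2 w.p. 1/18, 3 w.p. 1/18, 4 w.p. 1/12, 5 w.p. 1/18, 6 w.p. 1/9, …
E[payout] = (1/36)·1 + (1/18)·2 + (1/18)·3 + (1/12)·4 + (1/18)·5 + (1/9)·6 + (1/18)·8 + (1/36)·9 + (1/18)·10 + (1/9)·12 + (1/18)·15 + (1/36)·16 + (1/18)·18 + (1/18)·20 + (1/18)·24 + (1/36)·25 + (1/18)·30 + (1/36)·36 = 49/4
Expected profit = 49/4 − 8 = 17/4 ≈ $4.25

$4.25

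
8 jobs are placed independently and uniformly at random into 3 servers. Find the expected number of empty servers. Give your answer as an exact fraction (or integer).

256/2187

Let Xⱼ=1 if server j is empty. P(Xⱼ=1) = ((3-1)/3)^8 = 256/6561.
By linearity, E[#empty] = 3·256/6561 = 256/2187.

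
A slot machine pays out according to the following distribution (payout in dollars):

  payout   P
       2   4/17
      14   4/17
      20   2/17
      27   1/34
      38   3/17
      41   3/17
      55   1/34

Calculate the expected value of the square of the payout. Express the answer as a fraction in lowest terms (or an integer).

756

E[X²] = (4/17)·4 + (4/17)·196 + (2/17)·400 + (1/34)·729 + (3/17)·1444 + (3/17)·1681 + (1/34)·3025
     = 756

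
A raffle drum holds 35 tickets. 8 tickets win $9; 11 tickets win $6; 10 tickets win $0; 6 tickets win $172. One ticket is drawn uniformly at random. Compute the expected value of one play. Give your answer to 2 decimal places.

$33.43

E[payout] = (8/35)·9 + (11/35)·6 + (10/35)·0 + (6/35)·172 = 234/7
≈ $33.43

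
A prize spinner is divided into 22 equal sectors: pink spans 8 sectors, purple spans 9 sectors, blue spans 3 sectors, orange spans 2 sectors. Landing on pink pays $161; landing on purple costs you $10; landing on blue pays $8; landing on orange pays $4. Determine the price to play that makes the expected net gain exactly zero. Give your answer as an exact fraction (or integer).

E[payout] = (8/22)·161 + (9/22)·(-10) + (3/22)·8 + (2/22)·4 = 615/11
Fair fee = E[payout] = 615/11

615/11 dollars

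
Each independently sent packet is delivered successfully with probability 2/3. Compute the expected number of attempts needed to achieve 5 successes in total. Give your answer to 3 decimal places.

7.500

By linearity (sum of 5 independent geometric waits), E[trials] = 5/p = 5/(2/3) = 15/2.
≈ 7.500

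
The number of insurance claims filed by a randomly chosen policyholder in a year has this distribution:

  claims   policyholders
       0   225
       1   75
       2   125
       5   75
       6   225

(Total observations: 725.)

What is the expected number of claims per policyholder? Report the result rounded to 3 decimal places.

Total = 725, so P(claims=0) = 225/725, etc.
E[X] = (9/29)·0 + (3/29)·1 + (5/29)·2 + (3/29)·5 + (9/29)·6
     = 82/29 ≈ 2.828

2.828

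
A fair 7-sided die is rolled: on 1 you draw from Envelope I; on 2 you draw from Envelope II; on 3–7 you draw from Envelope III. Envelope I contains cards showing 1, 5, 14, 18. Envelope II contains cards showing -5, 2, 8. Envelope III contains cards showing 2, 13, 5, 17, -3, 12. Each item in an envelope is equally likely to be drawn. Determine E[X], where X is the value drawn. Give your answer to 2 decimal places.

7.07

E[X | Envelope I] = (1 + 5 + 14 + 18)/4 = 19/2
E[X | Envelope II] = (-5 + 2 + 8)/3 = 5/3
E[X | Envelope III] = (2 + 13 + 5 + 17 − 3 + 12)/6 = 23/3
E[X] = (1/7)·19/2 + (1/7)·5/3 + (5/7)·23/3 = 99/14 ≈ 7.07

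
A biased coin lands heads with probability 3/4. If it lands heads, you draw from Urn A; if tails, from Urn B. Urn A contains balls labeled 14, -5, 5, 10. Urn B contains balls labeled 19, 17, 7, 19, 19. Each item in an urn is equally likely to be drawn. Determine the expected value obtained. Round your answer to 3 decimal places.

8.550

E[X | Urn A] = (14 − 5 + 5 + 10)/4 = 6
E[X | Urn B] = (19 + 17 + 7 + 19 + 19)/5 = 81/5
E[X] = (3/4)·6 + (1/4)·81/5 = 171/20 ≈ 8.550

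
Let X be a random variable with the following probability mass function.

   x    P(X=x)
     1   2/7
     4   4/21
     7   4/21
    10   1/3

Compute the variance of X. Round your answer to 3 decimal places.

13.347

E[X] = (2/7)·1 + (4/21)·4 + (4/21)·7 + (1/3)·10 = 40/7
E[X²] = (2/7)·1 + (4/21)·16 + (4/21)·49 + (1/3)·100 = 46
Var(X) = 46 − (40/7)² = 654/49 ≈ 13.347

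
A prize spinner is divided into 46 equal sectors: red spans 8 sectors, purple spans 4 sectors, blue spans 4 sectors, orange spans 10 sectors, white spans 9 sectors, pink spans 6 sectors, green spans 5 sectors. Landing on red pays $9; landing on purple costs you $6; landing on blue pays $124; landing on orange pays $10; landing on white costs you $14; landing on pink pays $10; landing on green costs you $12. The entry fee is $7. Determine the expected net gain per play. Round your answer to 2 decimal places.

$4.26

E[payout] = (8/46)·9 + (4/46)·(-6) + (4/46)·124 + (10/46)·10 + (9/46)·(-14) + (6/46)·10 + (5/46)·(-12) = 259/23
Expected profit = 259/23 − 7 = 98/23 ≈ $4.26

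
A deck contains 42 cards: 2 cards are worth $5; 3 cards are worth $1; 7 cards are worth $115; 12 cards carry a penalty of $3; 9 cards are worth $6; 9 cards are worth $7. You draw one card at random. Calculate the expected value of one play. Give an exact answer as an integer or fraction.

899/42 dollars

E[payout] = (2/42)·5 + (3/42)·1 + (7/42)·115 + (12/42)·(-3) + (9/42)·6 + (9/42)·7 = 899/42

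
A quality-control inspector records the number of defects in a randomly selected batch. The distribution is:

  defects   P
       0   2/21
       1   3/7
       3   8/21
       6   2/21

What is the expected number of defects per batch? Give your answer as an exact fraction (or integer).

E[X] = (2/21)·0 + (3/7)·1 + (8/21)·3 + (2/21)·6
     = 15/7

15/7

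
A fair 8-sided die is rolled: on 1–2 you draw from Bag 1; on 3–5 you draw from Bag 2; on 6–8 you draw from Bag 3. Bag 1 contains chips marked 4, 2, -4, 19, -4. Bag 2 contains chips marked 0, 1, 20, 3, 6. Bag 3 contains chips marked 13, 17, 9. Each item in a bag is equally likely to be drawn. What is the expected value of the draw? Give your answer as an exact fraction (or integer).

E[X | Bag 1] = (4 + 2 − 4 + 19 − 4)/5 = 17/5
E[X | Bag 2] = (0 + 1 + 20 + 3 + 6)/5 = 6
E[X | Bag 3] = (13 + 17 + 9)/3 = 13
E[X] = (1/4)·17/5 + (3/8)·6 + (3/8)·13 = 319/40

319/40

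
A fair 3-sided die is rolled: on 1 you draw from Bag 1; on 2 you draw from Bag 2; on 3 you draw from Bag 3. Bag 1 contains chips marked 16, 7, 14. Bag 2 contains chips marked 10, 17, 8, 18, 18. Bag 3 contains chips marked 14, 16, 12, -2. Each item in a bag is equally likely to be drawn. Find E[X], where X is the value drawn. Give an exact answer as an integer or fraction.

548/45

E[X | Bag 1] = (16 + 7 + 14)/3 = 37/3
E[X | Bag 2] = (10 + 17 + 8 + 18 + 18)/5 = 71/5
E[X | Bag 3] = (14 + 16 + 12 − 2)/4 = 10
E[X] = (1/3)·37/3 + (1/3)·71/5 + (1/3)·10 = 548/45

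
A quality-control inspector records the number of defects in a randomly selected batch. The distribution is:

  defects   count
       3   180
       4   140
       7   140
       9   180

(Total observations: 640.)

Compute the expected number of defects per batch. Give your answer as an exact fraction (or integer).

185/32

Total = 640, so P(defects=3) = 180/640, etc.
E[X] = (9/32)·3 + (7/32)·4 + (7/32)·7 + (9/32)·9
     = 185/32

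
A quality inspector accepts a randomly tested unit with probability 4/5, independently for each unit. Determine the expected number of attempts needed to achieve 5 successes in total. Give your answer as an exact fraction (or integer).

25/4

By linearity (sum of 5 independent geometric waits), E[trials] = 5/p = 5/(4/5) = 25/4.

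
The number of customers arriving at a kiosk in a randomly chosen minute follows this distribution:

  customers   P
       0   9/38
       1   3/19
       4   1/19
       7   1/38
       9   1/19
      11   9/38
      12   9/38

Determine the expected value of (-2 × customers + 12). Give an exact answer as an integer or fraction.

E[-2x+12] = (9/38)·12 + (3/19)·10 + (1/19)·4 + (1/38)·(-2) + (1/19)·(-6) + (9/38)·(-10) + (9/38)·(-12)
     = -18/19

-18/19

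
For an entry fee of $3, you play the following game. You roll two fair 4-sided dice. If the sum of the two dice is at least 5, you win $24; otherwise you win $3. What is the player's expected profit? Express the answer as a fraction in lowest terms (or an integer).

E[payout] = (3/8)·3 + (5/8)·24 = 129/8
Expected profit = 129/8 − 3 = 105/8

105/8 dollars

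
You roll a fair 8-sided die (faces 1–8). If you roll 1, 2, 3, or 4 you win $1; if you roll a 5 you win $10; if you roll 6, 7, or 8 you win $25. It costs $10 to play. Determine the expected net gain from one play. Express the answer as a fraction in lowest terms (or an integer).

E[payout] = (1/2)·1 + (1/8)·10 + (3/8)·25 = 89/8
Expected profit = 89/8 − 10 = 9/8

9/8 dollars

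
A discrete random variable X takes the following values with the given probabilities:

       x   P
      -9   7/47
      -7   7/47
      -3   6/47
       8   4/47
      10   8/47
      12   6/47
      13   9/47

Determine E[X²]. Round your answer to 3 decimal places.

E[X²] = (7/47)·81 + (7/47)·49 + (6/47)·9 + (4/47)·64 + (8/47)·100 + (6/47)·144 + (9/47)·169
     = 4405/47 ≈ 93.723

93.723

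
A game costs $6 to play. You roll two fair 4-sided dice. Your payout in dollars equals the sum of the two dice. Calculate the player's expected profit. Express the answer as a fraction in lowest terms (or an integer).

Distribution of the sum of the two dice: 2 w.p. 1/16, 3 w.p. 1/8, 4 w.p. 3/16, 5 w.p. 1/4, 6 w.p. 3/16, 7 w.p. 1/8, …
E[payout] = (1/16)·2 + (1/8)·3 + (3/16)·4 + (1/4)·5 + (3/16)·6 + (1/8)·7 + (1/16)·8 = 5
Expected profit = 5 − 6 = -1

-$1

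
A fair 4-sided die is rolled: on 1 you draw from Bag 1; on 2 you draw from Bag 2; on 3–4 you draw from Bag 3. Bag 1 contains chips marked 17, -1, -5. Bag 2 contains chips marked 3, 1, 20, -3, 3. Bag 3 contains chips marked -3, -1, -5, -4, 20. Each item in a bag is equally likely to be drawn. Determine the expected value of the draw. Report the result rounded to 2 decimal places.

2.82

E[X | Bag 1] = (17 − 1 − 5)/3 = 11/3
E[X | Bag 2] = (3 + 1 + 20 − 3 + 3)/5 = 24/5
E[X | Bag 3] = (-3 − 1 − 5 − 4 + 20)/5 = 7/5
E[X] = (1/4)·11/3 + (1/4)·24/5 + (1/2)·7/5 = 169/60 ≈ 2.82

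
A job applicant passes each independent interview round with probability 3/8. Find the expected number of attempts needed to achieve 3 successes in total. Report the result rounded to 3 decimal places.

By linearity (sum of 3 independent geometric waits), E[trials] = 3/p = 3/(3/8) = 8.
≈ 8.000

8.000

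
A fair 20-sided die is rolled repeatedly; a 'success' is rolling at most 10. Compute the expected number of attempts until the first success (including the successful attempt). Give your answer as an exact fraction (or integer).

2

For a geometric distribution, E[trials] = 1/p = 1/(1/2) = 2.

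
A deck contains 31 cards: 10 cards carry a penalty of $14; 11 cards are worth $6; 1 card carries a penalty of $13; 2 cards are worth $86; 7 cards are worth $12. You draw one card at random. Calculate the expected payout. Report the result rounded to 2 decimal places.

E[payout] = (10/31)·(-14) + (11/31)·6 + (1/31)·(-13) + (2/31)·86 + (7/31)·12 = 169/31
≈ $5.45

$5.45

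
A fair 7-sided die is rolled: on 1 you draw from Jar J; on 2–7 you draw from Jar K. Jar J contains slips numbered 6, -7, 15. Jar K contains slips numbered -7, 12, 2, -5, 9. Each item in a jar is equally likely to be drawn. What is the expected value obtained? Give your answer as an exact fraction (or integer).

268/105

E[X | Jar J] = (6 − 7 + 15)/3 = 14/3
E[X | Jar K] = (-7 + 12 + 2 − 5 + 9)/5 = 11/5
E[X] = (1/7)·14/3 + (6/7)·11/5 = 268/105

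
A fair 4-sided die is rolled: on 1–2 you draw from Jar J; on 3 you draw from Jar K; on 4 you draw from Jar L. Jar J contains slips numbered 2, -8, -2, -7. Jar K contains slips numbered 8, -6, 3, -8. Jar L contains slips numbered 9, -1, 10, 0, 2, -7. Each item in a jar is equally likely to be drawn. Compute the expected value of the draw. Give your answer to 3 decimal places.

E[X | Jar J] = (2 − 8 − 2 − 7)/4 = -15/4
E[X | Jar K] = (8 − 6 + 3 − 8)/4 = -3/4
E[X | Jar L] = (9 − 1 + 10 + 0 + 2 − 7)/6 = 13/6
E[X] = (1/2)·(-15/4) + (1/4)·(-3/4) + (1/4)·13/6 = -73/48 ≈ -1.521

-1.521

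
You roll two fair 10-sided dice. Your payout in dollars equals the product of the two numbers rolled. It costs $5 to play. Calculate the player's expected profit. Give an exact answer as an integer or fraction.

101/4 dollars

Distribution of the product of the two numbers rolled: 1 w.p. 1/100, 2 w.p. 1/50, 3 w.p. 1/50, 4 w.p. 3/100, 5 w.p. 1/50, 6 w.p. 1/25, …
E[payout] = (1/100)·1 + (1/50)·2 + (1/50)·3 + (3/100)·4 + (1/50)·5 + (1/25)·6 + (1/50)·7 + (1/25)·8 + (3/100)·9 + (1/25)·10 + (1/25)·12 + (1/50)·14 + (1/50)·15 + (3/100)·16 + (1/25)·18 + (1/25)·20 + (1/50)·21 + (1/25)·24 + (1/100)·25 + (1/50)·27 + (1/50)·28 + (1/25)·30 + (1/50)·32 + (1/50)·35 + (3/100)·36 + (1/25)·40 + (1/50)·42 + (1/50)·45 + (1/50)·48 + (1/100)·49 + (1/50)·50 + (1/50)·54 + (1/50)·56 + (1/50)·60 + (1/50)·63 + (1/100)·64 + (1/50)·70 + (1/50)·72 + (1/50)·80 + (1/100)·81 + (1/50)·90 + (1/100)·100 = 121/4
Expected profit = 121/4 − 5 = 101/4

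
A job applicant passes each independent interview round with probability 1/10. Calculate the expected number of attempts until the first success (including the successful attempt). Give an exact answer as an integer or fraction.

10

For a geometric distribution, E[trials] = 1/p = 1/(1/10) = 10.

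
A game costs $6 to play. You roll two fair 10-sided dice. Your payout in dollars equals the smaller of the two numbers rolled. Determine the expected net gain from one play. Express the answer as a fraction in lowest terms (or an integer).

Distribution of the smaller of the two numbers rolled: 1 w.p. 19/100, 2 w.p. 17/100, 3 w.p. 3/20, 4 w.p. 13/100, 5 w.p. 11/100, 6 w.p. 9/100, …
E[payout] = (19/100)·1 + (17/100)·2 + (3/20)·3 + (13/100)·4 + (11/100)·5 + (9/100)·6 + (7/100)·7 + (1/20)·8 + (3/100)·9 + (1/100)·10 = 77/20
Expected profit = 77/20 − 6 = -43/20

-43/20 dollars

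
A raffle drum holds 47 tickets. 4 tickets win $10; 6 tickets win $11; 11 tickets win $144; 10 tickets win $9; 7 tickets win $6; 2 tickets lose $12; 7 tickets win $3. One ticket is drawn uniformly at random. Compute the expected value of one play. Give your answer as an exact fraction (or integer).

1819/47 dollars

E[payout] = (4/47)·10 + (6/47)·11 + (11/47)·144 + (10/47)·9 + (7/47)·6 + (2/47)·(-12) + (7/47)·3 = 1819/47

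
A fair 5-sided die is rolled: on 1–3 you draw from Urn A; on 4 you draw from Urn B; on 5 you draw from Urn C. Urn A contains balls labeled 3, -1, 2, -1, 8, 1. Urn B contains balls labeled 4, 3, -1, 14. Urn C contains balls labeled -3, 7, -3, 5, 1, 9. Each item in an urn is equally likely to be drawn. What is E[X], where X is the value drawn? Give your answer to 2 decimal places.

2.73

E[X | Urn A] = (3 − 1 + 2 − 1 + 8 + 1)/6 = 2
E[X | Urn B] = (4 + 3 − 1 + 14)/4 = 5
E[X | Urn C] = (-3 + 7 − 3 + 5 + 1 + 9)/6 = 8/3
E[X] = (3/5)·2 + (1/5)·5 + (1/5)·8/3 = 41/15 ≈ 2.73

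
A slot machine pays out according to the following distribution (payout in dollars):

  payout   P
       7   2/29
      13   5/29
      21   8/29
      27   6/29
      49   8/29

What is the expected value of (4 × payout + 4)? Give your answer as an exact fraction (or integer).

3320/29

E[4x+4] = (2/29)·32 + (5/29)·56 + (8/29)·88 + (6/29)·112 + (8/29)·200
     = 3320/29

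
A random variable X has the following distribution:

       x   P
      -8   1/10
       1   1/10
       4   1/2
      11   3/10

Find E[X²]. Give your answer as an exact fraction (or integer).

254/5

E[X²] = (1/10)·64 + (1/10)·1 + (1/2)·16 + (3/10)·121
     = 254/5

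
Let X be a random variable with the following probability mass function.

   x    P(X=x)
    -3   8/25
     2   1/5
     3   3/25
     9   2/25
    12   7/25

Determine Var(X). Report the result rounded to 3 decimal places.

36.506

E[X] = (8/25)·(-3) + (1/5)·2 + (3/25)·3 + (2/25)·9 + (7/25)·12 = 97/25
E[X²] = (8/25)·9 + (1/5)·4 + (3/25)·9 + (2/25)·81 + (7/25)·144 = 1289/25
Var(X) = 1289/25 − (97/25)² = 22816/625 ≈ 36.506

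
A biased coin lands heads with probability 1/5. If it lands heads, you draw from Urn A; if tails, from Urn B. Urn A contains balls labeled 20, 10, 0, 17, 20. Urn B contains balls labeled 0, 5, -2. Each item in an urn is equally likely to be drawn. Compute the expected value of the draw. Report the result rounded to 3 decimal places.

3.480

E[X | Urn A] = (20 + 10 + 0 + 17 + 20)/5 = 67/5
E[X | Urn B] = (0 + 5 − 2)/3 = 1
E[X] = (1/5)·67/5 + (4/5)·1 = 87/25 ≈ 3.480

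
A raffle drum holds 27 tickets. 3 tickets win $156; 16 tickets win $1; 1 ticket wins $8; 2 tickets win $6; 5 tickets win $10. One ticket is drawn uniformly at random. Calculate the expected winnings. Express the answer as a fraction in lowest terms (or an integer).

E[payout] = (3/27)·156 + (16/27)·1 + (1/27)·8 + (2/27)·6 + (5/27)·10 = 554/27

554/27 dollars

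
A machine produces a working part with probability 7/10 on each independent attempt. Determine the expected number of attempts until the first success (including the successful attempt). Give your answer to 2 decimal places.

1.43

For a geometric distribution, E[trials] = 1/p = 1/(7/10) = 10/7.
≈ 1.43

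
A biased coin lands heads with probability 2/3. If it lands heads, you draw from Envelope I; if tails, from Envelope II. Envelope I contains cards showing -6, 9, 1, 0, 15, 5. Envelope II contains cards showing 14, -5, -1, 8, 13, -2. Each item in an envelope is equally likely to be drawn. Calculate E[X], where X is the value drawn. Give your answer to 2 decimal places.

4.17

E[X | Envelope I] = (-6 + 9 + 1 + 0 + 15 + 5)/6 = 4
E[X | Envelope II] = (14 − 5 − 1 + 8 + 13 − 2)/6 = 9/2
E[X] = (2/3)·4 + (1/3)·9/2 = 25/6 ≈ 4.17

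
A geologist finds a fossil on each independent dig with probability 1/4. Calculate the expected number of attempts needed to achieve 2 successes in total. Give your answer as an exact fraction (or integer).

By linearity (sum of 2 independent geometric waits), E[trials] = 2/p = 2/(1/4) = 8.

8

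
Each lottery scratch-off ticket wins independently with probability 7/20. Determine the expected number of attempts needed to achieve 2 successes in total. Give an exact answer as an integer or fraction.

By linearity (sum of 2 independent geometric waits), E[trials] = 2/p = 2/(7/20) = 40/7.

40/7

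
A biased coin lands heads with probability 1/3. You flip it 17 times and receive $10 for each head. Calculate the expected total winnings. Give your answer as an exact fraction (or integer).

170/3 dollars

E[#heads] = 17·1/3 = 17/3 (linearity over flips).
E[winnings] = 10·17/3 = 170/3.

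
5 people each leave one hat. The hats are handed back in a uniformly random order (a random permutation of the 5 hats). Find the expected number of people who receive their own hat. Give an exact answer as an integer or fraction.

Let Xᵢ = 1 if person i gets their own hat. For each i, P(Xᵢ=1) = 1/5.
By linearity of expectation, E[X₁+…+X_5] = 5·(1/5) = 1.

1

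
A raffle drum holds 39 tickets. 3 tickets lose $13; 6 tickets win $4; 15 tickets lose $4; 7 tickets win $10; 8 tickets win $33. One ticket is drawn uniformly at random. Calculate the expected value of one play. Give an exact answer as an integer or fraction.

259/39 dollars

E[payout] = (3/39)·(-13) + (6/39)·4 + (15/39)·(-4) + (7/39)·10 + (8/39)·33 = 259/39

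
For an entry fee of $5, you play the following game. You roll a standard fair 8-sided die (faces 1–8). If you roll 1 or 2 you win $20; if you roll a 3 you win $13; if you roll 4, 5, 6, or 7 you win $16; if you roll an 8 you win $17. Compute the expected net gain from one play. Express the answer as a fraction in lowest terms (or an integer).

47/4 dollars

E[payout] = (1/8)·13 + (1/2)·16 + (1/8)·17 + (1/4)·20 = 67/4
Expected profit = 67/4 − 5 = 47/4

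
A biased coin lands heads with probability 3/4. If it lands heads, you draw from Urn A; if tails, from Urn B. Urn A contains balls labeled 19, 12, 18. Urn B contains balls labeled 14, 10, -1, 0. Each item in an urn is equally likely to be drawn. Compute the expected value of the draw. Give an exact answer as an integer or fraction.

E[X | Urn A] = (19 + 12 + 18)/3 = 49/3
E[X | Urn B] = (14 + 10 − 1 + 0)/4 = 23/4
E[X] = (3/4)·49/3 + (1/4)·23/4 = 219/16

219/16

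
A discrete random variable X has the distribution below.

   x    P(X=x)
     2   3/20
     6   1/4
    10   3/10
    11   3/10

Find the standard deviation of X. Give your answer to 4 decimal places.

E[X] = 81/10, E[X²] = 759/10
Var(X) = E[X²] − (E[X])² = 759/10 − 6561/100 = 1029/100
SD(X) = √(1029/100) ≈ 3.2078

3.2078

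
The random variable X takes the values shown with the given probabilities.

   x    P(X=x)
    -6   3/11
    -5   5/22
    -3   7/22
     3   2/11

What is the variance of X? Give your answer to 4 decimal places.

9.8760

E[X] = (3/11)·(-6) + (5/22)·(-5) + (7/22)·(-3) + (2/11)·3 = -35/11
E[X²] = (3/11)·36 + (5/22)·25 + (7/22)·9 + (2/11)·9 = 20
Var(X) = 20 − (-35/11)² = 1195/121 ≈ 9.8760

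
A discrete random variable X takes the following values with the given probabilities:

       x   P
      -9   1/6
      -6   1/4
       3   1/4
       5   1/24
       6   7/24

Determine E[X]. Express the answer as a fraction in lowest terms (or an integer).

-7/24

E[X] = (1/6)·(-9) + (1/4)·(-6) + (1/4)·3 + (1/24)·5 + (7/24)·6
     = -7/24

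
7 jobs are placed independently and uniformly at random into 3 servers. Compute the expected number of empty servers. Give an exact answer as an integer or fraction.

128/729

Let Xⱼ=1 if server j is empty. P(Xⱼ=1) = ((3-1)/3)^7 = 128/2187.
By linearity, E[#empty] = 3·128/2187 = 128/729.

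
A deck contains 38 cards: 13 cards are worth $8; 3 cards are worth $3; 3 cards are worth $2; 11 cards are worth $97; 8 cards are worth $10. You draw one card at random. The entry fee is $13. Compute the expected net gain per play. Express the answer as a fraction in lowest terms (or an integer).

E[payout] = (13/38)·8 + (3/38)·3 + (3/38)·2 + (11/38)·97 + (8/38)·10 = 633/19
Expected profit = 633/19 − 13 = 386/19

386/19 dollars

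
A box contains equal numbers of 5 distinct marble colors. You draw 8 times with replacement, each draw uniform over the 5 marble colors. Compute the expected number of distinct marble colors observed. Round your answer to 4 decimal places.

4.1611

Let Xⱼ=1 if type j appears at least once. P(Xⱼ=1) = 1 − ((5−1)/5)^8 = 325089/390625.
E[#distinct] = 5·325089/390625 = 325089/78125.
≈ 4.1611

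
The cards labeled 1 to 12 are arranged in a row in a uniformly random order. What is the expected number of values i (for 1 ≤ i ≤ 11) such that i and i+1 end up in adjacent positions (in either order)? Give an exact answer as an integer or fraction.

For each i ∈ {1,…,11}, let Xᵢ = 1 if i and i+1 are adjacent. P(Xᵢ=1) = 2·(12−1)!/12! = 2/12.
By linearity, E[ΣXᵢ] = (11)·(2/12) = 11/6.

11/6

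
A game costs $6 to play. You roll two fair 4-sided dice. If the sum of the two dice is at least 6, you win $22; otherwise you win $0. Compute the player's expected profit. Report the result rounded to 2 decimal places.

$2.25

E[payout] = (5/8)·0 + (3/8)·22 = 33/4
Expected profit = 33/4 − 6 = 9/4 ≈ $2.25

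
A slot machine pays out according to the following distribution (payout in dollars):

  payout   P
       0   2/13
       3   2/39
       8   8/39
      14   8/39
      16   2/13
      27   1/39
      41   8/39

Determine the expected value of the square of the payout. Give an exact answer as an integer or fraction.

5937/13

E[X²] = (2/13)·0 + (2/39)·9 + (8/39)·64 + (8/39)·196 + (2/13)·256 + (1/39)·729 + (8/39)·1681
     = 5937/13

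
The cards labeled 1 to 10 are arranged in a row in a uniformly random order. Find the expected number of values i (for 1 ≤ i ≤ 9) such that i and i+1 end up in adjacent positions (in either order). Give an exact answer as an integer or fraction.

For each i ∈ {1,…,9}, let Xᵢ = 1 if i and i+1 are adjacent. P(Xᵢ=1) = 2·(10−1)!/10! = 2/10.
By linearity, E[ΣXᵢ] = (9)·(2/10) = 9/5.

9/5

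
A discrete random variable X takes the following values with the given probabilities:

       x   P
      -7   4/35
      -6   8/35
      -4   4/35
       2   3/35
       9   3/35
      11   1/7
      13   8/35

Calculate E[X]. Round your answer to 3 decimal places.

E[X] = (4/35)·(-7) + (8/35)·(-6) + (4/35)·(-4) + (3/35)·2 + (3/35)·9 + (1/7)·11 + (8/35)·13
     = 20/7 ≈ 2.857

2.857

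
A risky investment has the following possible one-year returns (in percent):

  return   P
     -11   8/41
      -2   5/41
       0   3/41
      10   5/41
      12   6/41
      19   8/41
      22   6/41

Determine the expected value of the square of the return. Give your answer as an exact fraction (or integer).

E[X²] = (8/41)·121 + (5/41)·4 + (3/41)·0 + (5/41)·100 + (6/41)·144 + (8/41)·361 + (6/41)·484
     = 8144/41

8144/41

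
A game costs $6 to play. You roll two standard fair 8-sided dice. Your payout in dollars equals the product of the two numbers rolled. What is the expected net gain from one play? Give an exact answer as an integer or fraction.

57/4 dollars

Distribution of the product of the two numbers rolled: 1 w.p. 1/64, 2 w.p. 1/32, 3 w.p. 1/32, 4 w.p. 3/64, 5 w.p. 1/32, 6 w.p. 1/16, …
E[payout] = (1/64)·1 + (1/32)·2 + (1/32)·3 + (3/64)·4 + (1/32)·5 + (1/16)·6 + (1/32)·7 + (1/16)·8 + (1/64)·9 + (1/32)·10 + (1/16)·12 + (1/32)·14 + (1/32)·15 + (3/64)·16 + (1/32)·18 + (1/32)·20 + (1/32)·21 + (1/16)·24 + (1/64)·25 + (1/32)·28 + (1/32)·30 + (1/32)·32 + (1/32)·35 + (1/64)·36 + (1/32)·40 + (1/32)·42 + (1/32)·48 + (1/64)·49 + (1/32)·56 + (1/64)·64 = 81/4
Expected profit = 81/4 − 6 = 57/4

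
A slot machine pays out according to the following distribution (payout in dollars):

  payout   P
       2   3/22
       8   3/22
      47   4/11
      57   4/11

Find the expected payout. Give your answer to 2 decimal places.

$39.18

E[X] = (3/22)·2 + (3/22)·8 + (4/11)·47 + (4/11)·57
     = 431/11 ≈ 39.18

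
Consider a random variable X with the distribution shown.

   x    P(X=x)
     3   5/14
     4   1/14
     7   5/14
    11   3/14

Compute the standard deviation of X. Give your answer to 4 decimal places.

3.0279

E[X] = 87/14, E[X²] = 669/14
Var(X) = E[X²] − (E[X])² = 669/14 − 7569/196 = 1797/196
SD(X) = √(1797/196) ≈ 3.0279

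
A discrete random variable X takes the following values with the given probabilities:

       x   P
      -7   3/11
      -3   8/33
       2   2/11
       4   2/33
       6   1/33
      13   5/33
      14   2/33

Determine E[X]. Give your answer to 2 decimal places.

0.97

E[X] = (3/11)·(-7) + (8/33)·(-3) + (2/11)·2 + (2/33)·4 + (1/33)·6 + (5/33)·13 + (2/33)·14
     = 32/33 ≈ 0.97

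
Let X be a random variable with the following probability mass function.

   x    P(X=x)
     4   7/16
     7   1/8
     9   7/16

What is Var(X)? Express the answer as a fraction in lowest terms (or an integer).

1407/256

E[X] = (7/16)·4 + (1/8)·7 + (7/16)·9 = 105/16
E[X²] = (7/16)·16 + (1/8)·49 + (7/16)·81 = 777/16
Var(X) = 777/16 − (105/16)² = 1407/256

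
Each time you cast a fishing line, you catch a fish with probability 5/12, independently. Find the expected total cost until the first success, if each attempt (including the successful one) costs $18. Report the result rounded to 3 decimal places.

$43.200

E[#attempts] = 1/p = 12/5; E[cost] = 18·12/5 = 216/5.
≈ 43.200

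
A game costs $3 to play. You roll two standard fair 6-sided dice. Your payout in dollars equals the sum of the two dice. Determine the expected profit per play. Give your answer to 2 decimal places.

Distribution of the sum of the two dice: 2 w.p. 1/36, 3 w.p. 1/18, 4 w.p. 1/12, 5 w.p. 1/9, 6 w.p. 5/36, 7 w.p. 1/6, …
E[payout] = (1/36)·2 + (1/18)·3 + (1/12)·4 + (1/9)·5 + (5/36)·6 + (1/6)·7 + (5/36)·8 + (1/9)·9 + (1/12)·10 + (1/18)·11 + (1/36)·12 = 7
Expected profit = 7 − 3 = 4 ≈ $4.00

$4.00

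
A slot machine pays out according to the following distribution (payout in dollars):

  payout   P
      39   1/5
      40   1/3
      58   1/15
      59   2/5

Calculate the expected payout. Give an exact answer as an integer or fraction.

243/5 dollars

E[X] = (1/5)·39 + (1/3)·40 + (1/15)·58 + (2/5)·59
     = 243/5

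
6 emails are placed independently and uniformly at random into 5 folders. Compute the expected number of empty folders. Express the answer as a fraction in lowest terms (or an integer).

Let Xⱼ=1 if folder j is empty. P(Xⱼ=1) = ((5-1)/5)^6 = 4096/15625.
By linearity, E[#empty] = 5·4096/15625 = 4096/3125.

4096/3125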